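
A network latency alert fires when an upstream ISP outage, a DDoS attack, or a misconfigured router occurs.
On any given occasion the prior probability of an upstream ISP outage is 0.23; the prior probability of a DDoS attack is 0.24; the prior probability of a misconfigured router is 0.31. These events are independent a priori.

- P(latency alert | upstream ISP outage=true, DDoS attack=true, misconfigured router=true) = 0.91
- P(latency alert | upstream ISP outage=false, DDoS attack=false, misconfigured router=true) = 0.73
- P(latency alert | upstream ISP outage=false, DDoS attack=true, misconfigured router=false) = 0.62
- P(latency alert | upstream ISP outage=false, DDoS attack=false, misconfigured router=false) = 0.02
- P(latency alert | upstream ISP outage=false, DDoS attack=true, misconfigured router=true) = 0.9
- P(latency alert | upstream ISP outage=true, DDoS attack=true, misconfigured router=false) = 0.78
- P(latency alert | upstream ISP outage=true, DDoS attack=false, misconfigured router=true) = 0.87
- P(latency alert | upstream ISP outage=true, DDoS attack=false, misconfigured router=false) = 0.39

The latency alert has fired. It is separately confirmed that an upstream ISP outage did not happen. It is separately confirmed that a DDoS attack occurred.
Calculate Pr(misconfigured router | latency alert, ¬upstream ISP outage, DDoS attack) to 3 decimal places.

P(latency alert | ¬upstream ISP outage, DDoS attack) = 0.62·0.69 + 0.9·0.31 = 0.427800 + 0.279000 = 0.706800
Restricting to configurations with misconfigured router present: 0.9·0.31 = 0.279000.
Hence the posterior is 0.279000/0.706800 ≈ 0.395.

Pr(misconfigured router | latency alert, ¬upstream ISP outage, DDoS attack) ≈ 0.395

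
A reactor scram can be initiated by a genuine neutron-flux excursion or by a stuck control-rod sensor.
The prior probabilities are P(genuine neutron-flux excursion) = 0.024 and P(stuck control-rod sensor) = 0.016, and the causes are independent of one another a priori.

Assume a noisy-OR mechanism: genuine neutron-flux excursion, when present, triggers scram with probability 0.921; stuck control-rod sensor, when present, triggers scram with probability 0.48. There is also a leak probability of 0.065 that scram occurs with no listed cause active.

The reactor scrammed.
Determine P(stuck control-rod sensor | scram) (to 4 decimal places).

Under noisy-OR, P(scram | causes) = 1 − (1−0.065)·∏(1−qᵢ) over the active causes.
Enumerate the 4 (genuine neutron-flux excursion, stuck control-rod sensor) configurations and weight by the priors:
  P(scram) = 0.065·0.976·0.984 + 0.5138·0.976·0.016 + 0.926135·0.024·0.984 + 0.96159·0.024·0.016
        = 0.062425 + 0.008024 + 0.021872 + 0.000369 = 0.092690
Configurations with stuck control-rod sensor contribute 0.008393, so
  P(stuck control-rod sensor | scram) = 0.008393 / 0.092690 ≈ 0.0905

P(stuck control-rod sensor | scram) ≈ 0.0905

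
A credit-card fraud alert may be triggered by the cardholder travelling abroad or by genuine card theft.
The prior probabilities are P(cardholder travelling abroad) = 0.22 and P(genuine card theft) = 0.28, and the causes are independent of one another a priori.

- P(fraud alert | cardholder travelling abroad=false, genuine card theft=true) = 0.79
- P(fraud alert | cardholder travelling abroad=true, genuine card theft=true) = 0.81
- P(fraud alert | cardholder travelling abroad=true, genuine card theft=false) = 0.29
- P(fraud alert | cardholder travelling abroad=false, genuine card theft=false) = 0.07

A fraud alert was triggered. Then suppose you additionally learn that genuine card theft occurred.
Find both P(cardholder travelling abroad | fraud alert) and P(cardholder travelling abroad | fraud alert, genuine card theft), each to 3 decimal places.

P(cardholder travelling abroad | fraud alert) ≈ 0.311; P(cardholder travelling abroad | fraud alert, genuine card theft) ≈ 0.224

P(fraud alert) = 0.07×0.78×0.72 + 0.79×0.78×0.28 + 0.29×0.22×0.72 + 0.81×0.22×0.28 = 0.039312 + 0.172536 + 0.045936 + 0.049896 = 0.307680
Of this, 0.095832 comes from 0.045936 + 0.049896 (the cardholder travelling abroad=true cases).
P(cardholder travelling abroad | fraud alert) = 0.095832 / 0.307680 ≈ 0.311

Now also conditioning on genuine card theft=true:
P(fraud alert | genuine card theft) = 0.79·0.78 + 0.81·0.22 = 0.616200 + 0.178200 = 0.794400
The cardholder travelling abroad-present share is 0.81·0.22 = 0.178200.
Hence the posterior is 0.178200/0.794400 ≈ 0.224.
This is intercausal reasoning (explaining away): once genuine card theft accounts for the fraud alert, cardholder travelling abroad becomes less likely.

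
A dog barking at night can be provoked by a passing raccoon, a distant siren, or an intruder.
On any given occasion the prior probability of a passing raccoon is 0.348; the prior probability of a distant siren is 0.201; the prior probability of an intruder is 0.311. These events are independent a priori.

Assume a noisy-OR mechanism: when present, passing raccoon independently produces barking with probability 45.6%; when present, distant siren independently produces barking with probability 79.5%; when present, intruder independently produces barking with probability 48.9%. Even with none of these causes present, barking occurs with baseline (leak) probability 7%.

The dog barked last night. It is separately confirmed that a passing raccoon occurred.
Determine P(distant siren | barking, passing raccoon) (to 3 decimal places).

Under noisy-OR, P(barking | causes) = 1 − (1−0.07)·∏(1−qᵢ) over the active causes.
Enumerate the 4 (distant siren, intruder) configurations and weight by the priors:
  P(barking | passing raccoon) = 0.49408·0.799·0.689 + 0.741475·0.799·0.311 + 0.896286·0.201·0.689 + 0.947002·0.201·0.311
        = 0.271996 + 0.184248 + 0.124126 + 0.059198 = 0.639568
Configurations with distant siren contribute 0.183324, so
  P(distant siren | barking, passing raccoon) = 0.183324 / 0.639568 ≈ 0.287

P(distant siren | barking, passing raccoon) ≈ 0.287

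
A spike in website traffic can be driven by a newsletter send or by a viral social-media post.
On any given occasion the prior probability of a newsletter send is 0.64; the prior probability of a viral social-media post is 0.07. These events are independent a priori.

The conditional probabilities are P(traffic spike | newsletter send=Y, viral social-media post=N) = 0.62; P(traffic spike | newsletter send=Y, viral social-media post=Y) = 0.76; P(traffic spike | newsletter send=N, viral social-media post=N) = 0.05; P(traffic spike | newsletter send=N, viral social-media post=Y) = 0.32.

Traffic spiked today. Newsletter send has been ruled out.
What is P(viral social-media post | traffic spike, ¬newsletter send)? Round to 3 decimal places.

Sum P(traffic spike|·) weighted by the priors over both values of viral social-media post:
  P(traffic spike | ¬newsletter send) = 0.05·0.93 + 0.32·0.07
        = 0.046500 + 0.022400 = 0.068900
Keeping only the viral social-media post-present terms gives 0.022400, so
  P(viral social-media post | traffic spike, ¬newsletter send) = 0.022400 / 0.068900 ≈ 0.325

P(viral social-media post | traffic spike, ¬newsletter send) ≈ 0.325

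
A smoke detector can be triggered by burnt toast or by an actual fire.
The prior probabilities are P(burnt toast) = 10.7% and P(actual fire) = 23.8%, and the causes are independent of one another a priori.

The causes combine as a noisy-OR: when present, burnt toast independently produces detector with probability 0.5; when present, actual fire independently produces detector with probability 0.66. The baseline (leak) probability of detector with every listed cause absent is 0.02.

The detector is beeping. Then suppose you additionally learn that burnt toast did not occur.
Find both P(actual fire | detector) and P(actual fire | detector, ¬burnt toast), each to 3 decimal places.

P(actual fire | detector) ≈ 0.747; P(actual fire | detector, ¬burnt toast) ≈ 0.912

Under noisy-OR, P(detector | causes) = 1 − (1−0.02)·∏(1−qᵢ) over the active causes.
Enumerate the 4 (burnt toast, actual fire) configurations and weight by the priors:
  P(detector) = 0.02*0.893*0.762 + 0.6668*0.893*0.238 + 0.51*0.107*0.762 + 0.8334*0.107*0.238
        = 0.013609 + 0.141718 + 0.041582 + 0.021223 = 0.218132
The terms with actual fire present sum to 0.162941, so
  P(actual fire | detector) = 0.162941 / 0.218132 ≈ 0.747

Now also conditioning on burnt toast≠true:
Weight on actual fire=true, given the evidence: 0.6668×0.238 = 0.158698
The normalizing constant is 0.02×0.762 + 0.6668×0.238 = 0.173938
P(actual fire | detector, ¬burnt toast) = 0.158698/0.173938 ≈ 0.912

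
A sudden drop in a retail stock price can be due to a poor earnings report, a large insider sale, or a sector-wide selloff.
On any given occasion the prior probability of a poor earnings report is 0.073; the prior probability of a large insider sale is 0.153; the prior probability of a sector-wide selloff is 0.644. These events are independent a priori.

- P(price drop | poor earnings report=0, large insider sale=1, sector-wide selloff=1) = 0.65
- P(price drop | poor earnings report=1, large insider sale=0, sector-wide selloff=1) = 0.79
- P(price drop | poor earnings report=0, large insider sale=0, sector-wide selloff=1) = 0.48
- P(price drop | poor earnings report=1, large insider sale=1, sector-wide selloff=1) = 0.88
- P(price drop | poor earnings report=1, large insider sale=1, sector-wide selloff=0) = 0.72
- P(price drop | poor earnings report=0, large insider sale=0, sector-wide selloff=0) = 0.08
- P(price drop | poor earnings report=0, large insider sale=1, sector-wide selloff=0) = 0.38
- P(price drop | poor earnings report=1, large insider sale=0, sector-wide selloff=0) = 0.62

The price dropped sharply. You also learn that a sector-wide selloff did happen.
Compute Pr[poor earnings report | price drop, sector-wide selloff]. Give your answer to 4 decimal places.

Pr[poor earnings report | price drop, sector-wide selloff] ≈ 0.1112

Weight on poor earnings report=true, given the evidence: 0.048846 + 0.009829 = 0.058675
Normalizer over all consistent configurations: 0.48·0.927·0.847 + 0.65·0.927·0.153 + 0.79·0.073·0.847 + 0.88·0.073·0.153 = 0.527746
Posterior = 0.058675 / 0.527746 ≈ 0.1112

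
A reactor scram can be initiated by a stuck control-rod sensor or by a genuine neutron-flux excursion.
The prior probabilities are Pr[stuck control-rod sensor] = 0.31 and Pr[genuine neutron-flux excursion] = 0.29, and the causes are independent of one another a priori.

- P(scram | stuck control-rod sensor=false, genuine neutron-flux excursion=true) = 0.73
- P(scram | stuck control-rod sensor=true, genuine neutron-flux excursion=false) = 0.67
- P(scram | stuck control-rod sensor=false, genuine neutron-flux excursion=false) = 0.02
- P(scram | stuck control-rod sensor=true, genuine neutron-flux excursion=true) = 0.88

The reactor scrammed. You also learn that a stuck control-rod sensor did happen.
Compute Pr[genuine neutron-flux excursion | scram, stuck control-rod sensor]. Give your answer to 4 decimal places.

Pr[genuine neutron-flux excursion | scram, stuck control-rod sensor] ≈ 0.3492

Numerator (weight on configurations with genuine neutron-flux excursion): 0.88*0.29 = 0.255200
Denominator P(scram | stuck control-rod sensor): 0.67*0.71 + 0.88*0.29 = 0.730900
P(genuine neutron-flux excursion | scram, stuck control-rod sensor) = 0.255200/0.730900 ≈ 0.3492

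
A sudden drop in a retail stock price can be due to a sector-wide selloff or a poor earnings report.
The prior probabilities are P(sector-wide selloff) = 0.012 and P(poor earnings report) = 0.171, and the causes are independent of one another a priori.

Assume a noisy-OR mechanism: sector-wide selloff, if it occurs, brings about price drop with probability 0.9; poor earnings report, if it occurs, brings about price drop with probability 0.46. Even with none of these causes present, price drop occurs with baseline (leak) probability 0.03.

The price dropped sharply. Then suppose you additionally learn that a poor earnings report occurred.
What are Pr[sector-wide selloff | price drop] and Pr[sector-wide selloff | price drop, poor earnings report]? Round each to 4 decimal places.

Pr[sector-wide selloff | price drop] ≈ 0.0942; Pr[sector-wide selloff | price drop, poor earnings report] ≈ 0.0236

Under noisy-OR, P(price drop | causes) = 1 − (1−0.03)·∏(1−qᵢ) over the active causes.
P(price drop) = 0.03*0.988*0.829 + 0.4762*0.988*0.171 + 0.903*0.012*0.829 + 0.94762*0.012*0.171 = 0.024572 + 0.080453 + 0.008983 + 0.001945 = 0.115953
Of this, 0.010928 comes from 0.008983 + 0.001945 (the sector-wide selloff=true cases).
Hence the posterior is 0.010928/0.115953 ≈ 0.0942.

Now condition on the additional information:
P(price drop | poor earnings report) = 0.4762·0.988 + 0.94762·0.012 = 0.470486 + 0.011371 = 0.481857
Restricting to configurations with sector-wide selloff present: 0.94762·0.012 = 0.011371.
Hence the posterior is 0.011371/0.481857 ≈ 0.0236.
— poor earnings report explains away the evidence for sector-wide selloff.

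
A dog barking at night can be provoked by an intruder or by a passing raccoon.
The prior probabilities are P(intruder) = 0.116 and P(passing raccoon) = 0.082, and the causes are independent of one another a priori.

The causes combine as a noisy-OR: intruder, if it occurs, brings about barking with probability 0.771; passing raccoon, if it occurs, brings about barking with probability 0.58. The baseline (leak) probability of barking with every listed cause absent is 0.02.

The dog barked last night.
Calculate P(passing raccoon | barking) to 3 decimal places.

Under noisy-OR, P(barking | causes) = 1 − (1−0.02)·∏(1−qᵢ) over the active causes.
Enumerate the 4 (intruder, passing raccoon) configurations and weight by the priors:
  P(barking) = 0.02*0.884*0.918 + 0.5884*0.884*0.082 + 0.77558*0.116*0.918 + 0.905744*0.116*0.082
        = 0.016230 + 0.042652 + 0.082590 + 0.008615 = 0.150087
The terms with passing raccoon present sum to 0.051267, so
  P(passing raccoon | barking) = 0.051267 / 0.150087 ≈ 0.342

P(passing raccoon | barking) ≈ 0.342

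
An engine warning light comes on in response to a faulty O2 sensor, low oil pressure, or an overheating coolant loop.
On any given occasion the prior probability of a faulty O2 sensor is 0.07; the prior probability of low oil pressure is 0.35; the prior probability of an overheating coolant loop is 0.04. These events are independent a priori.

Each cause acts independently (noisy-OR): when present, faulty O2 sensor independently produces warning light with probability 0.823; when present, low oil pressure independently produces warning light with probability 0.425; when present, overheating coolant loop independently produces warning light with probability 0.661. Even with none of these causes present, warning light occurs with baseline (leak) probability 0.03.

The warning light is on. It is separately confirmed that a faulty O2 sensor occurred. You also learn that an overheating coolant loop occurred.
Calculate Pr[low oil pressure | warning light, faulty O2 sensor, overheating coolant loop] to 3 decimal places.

Pr[low oil pressure | warning light, faulty O2 sensor, overheating coolant loop] ≈ 0.356

Under noisy-OR, P(warning light | causes) = 1 − (1−0.03)·∏(1−qᵢ) over the active causes.
P(warning light | faulty O2 sensor, overheating coolant loop) = 0.941797·0.65 + 0.966533·0.35 = 0.612168 + 0.338287 = 0.950455
Restricting to configurations with low oil pressure present: 0.966533·0.35 = 0.338287.
P(low oil pressure | warning light, faulty O2 sensor, overheating coolant loop) = 0.338287 / 0.950455 ≈ 0.356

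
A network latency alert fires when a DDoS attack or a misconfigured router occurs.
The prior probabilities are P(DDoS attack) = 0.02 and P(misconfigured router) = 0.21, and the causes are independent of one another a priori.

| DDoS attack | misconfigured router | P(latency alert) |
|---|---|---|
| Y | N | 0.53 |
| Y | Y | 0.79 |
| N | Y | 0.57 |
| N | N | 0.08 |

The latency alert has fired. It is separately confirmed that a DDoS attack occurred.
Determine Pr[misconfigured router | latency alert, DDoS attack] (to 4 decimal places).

Pr[misconfigured router | latency alert, DDoS attack] ≈ 0.2838

Enumerate both values of misconfigured router and weight by the priors:
  P(latency alert | DDoS attack) = 0.53×0.79 + 0.79×0.21
        = 0.418700 + 0.165900 = 0.584600
Configurations with misconfigured router contribute 0.165900, so
  P(misconfigured router | latency alert, DDoS attack) = 0.165900 / 0.584600 ≈ 0.2838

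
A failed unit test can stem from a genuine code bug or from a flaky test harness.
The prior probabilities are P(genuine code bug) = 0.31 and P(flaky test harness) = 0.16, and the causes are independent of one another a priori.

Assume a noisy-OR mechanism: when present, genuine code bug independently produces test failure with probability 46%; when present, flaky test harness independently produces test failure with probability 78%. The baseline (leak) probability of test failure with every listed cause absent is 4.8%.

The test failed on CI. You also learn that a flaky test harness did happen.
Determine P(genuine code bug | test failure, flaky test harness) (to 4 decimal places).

P(genuine code bug | test failure, flaky test harness) ≈ 0.3351

Under noisy-OR, P(test failure | causes) = 1 − (1−0.048)·∏(1−qᵢ) over the active causes.
Sum P(test failure|·) weighted by the priors over both values of genuine code bug:
  P(test failure | flaky test harness) = 0.79056*0.69 + 0.886902*0.31
        = 0.545486 + 0.274940 = 0.820426
The terms with genuine code bug present sum to 0.274940, so
  P(genuine code bug | test failure, flaky test harness) = 0.274940 / 0.820426 ≈ 0.3351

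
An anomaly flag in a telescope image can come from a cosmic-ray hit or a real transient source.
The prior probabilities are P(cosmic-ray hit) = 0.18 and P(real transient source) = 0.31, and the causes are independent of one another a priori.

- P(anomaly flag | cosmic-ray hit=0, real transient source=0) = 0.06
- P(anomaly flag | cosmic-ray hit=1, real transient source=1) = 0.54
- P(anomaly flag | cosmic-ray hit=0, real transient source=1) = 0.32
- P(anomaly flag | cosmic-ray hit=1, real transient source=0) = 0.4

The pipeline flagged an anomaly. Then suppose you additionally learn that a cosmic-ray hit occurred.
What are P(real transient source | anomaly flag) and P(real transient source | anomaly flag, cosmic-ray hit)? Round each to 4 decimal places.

P(real transient source | anomaly flag) ≈ 0.5714; P(real transient source | anomaly flag, cosmic-ray hit) ≈ 0.3775

Numerator (weight on configurations with real transient source): 0.081344 + 0.030132 = 0.111476
Denominator P(anomaly flag): 0.06*0.82*0.69 + 0.32*0.82*0.31 + 0.4*0.18*0.69 + 0.54*0.18*0.31 = 0.195104
P(real transient source | anomaly flag) = 0.111476/0.195104 ≈ 0.5714

Now condition on the additional information:
P(anomaly flag | cosmic-ray hit) = 0.4*0.69 + 0.54*0.31 = 0.276000 + 0.167400 = 0.443400
Of this, 0.167400 comes from 0.54*0.31 (the real transient source=true cases).
P(real transient source | anomaly flag, cosmic-ray hit) = 0.167400 / 0.443400 ≈ 0.3775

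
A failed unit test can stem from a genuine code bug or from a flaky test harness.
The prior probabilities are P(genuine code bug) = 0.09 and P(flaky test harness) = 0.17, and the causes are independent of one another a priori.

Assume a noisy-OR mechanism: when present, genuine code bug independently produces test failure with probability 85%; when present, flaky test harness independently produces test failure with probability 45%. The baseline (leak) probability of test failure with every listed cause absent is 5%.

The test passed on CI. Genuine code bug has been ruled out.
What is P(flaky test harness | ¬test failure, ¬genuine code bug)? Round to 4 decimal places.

P(flaky test harness | ¬test failure, ¬genuine code bug) ≈ 0.1012

Under noisy-OR, P(test failure | causes) = 1 − (1−0.05)·∏(1−qᵢ) over the active causes.
Weight on flaky test harness=true, given the evidence: 0.5225·0.17 = 0.088825
Normalizer over all consistent configurations: 0.95·0.83 + 0.5225·0.17 = 0.877325
Posterior = 0.088825 / 0.877325 ≈ 0.1012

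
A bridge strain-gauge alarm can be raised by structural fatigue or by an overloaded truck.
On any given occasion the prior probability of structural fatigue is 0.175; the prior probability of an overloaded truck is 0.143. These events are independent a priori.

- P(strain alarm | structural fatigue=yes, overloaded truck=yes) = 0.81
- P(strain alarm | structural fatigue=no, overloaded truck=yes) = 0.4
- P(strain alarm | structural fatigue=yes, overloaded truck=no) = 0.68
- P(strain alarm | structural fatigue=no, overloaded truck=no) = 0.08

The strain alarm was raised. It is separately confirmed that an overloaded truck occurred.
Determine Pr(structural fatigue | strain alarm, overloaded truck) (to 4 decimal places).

Pr(structural fatigue | strain alarm, overloaded truck) ≈ 0.3005

Sum P(strain alarm|·) weighted by the priors over both values of structural fatigue:
  P(strain alarm | overloaded truck) = 0.4·0.825 + 0.81·0.175
        = 0.330000 + 0.141750 = 0.471750
Keeping only the structural fatigue-present terms gives 0.141750, so
  P(structural fatigue | strain alarm, overloaded truck) = 0.141750 / 0.471750 ≈ 0.3005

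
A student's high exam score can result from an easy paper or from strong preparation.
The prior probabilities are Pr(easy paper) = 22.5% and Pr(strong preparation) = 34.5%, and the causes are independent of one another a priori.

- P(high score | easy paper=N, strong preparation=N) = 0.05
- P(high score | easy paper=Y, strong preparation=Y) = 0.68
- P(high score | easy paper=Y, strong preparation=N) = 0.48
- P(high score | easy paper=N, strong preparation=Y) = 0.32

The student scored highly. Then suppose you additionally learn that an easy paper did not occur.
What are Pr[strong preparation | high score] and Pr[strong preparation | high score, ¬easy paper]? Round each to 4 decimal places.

Pr[strong preparation | high score] ≈ 0.5900; Pr[strong preparation | high score, ¬easy paper] ≈ 0.7712

Numerator (weight on configurations with strong preparation): 0.085560 + 0.052785 = 0.138345
Denominator P(high score): 0.05*0.775*0.655 + 0.32*0.775*0.345 + 0.48*0.225*0.655 + 0.68*0.225*0.345 = 0.234466
Posterior = 0.138345 / 0.234466 ≈ 0.5900

Now also conditioning on easy paper≠true:
P(high score | ¬easy paper) = 0.05*0.655 + 0.32*0.345 = 0.032750 + 0.110400 = 0.143150
Restricting to configurations with strong preparation present: 0.32*0.345 = 0.110400.
Hence the posterior is 0.110400/0.143150 ≈ 0.7712.
Ruling out easy paper raises the posterior on strong preparation — the flip side of explaining away.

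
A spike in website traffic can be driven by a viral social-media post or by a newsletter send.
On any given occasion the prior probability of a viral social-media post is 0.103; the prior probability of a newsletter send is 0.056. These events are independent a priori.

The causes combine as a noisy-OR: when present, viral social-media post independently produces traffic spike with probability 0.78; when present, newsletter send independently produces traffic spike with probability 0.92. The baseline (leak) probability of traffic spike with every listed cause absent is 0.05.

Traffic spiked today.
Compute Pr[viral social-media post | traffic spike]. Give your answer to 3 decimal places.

Pr[viral social-media post | traffic spike] ≈ 0.482

Under noisy-OR, P(traffic spike | causes) = 1 − (1−0.05)·∏(1−qᵢ) over the active causes.
Enumerate the 4 (viral social-media post, newsletter send) configurations and weight by the priors:
  P(traffic spike) = 0.05*0.897*0.944 + 0.924*0.897*0.056 + 0.791*0.103*0.944 + 0.98328*0.103*0.056
        = 0.042338 + 0.046414 + 0.076911 + 0.005672 = 0.171335
The terms with viral social-media post present sum to 0.082583, so
  P(viral social-media post | traffic spike) = 0.082583 / 0.171335 ≈ 0.482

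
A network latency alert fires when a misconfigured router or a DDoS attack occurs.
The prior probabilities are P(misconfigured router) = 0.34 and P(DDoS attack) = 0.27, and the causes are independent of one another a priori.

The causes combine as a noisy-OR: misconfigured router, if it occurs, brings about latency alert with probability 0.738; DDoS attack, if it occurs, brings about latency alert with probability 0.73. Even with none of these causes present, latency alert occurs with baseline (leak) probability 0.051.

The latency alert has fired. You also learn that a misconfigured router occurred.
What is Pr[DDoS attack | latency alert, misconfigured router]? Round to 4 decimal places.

Pr[DDoS attack | latency alert, misconfigured router] ≈ 0.3147

Under noisy-OR, P(latency alert | causes) = 1 − (1−0.051)·∏(1−qᵢ) over the active causes.
P(latency alert | misconfigured router) = 0.751362*0.73 + 0.932868*0.27 = 0.548494 + 0.251874 = 0.800368
Restricting to configurations with DDoS attack present: 0.932868*0.27 = 0.251874.
P(DDoS attack | latency alert, misconfigured router) = 0.251874 / 0.800368 ≈ 0.3147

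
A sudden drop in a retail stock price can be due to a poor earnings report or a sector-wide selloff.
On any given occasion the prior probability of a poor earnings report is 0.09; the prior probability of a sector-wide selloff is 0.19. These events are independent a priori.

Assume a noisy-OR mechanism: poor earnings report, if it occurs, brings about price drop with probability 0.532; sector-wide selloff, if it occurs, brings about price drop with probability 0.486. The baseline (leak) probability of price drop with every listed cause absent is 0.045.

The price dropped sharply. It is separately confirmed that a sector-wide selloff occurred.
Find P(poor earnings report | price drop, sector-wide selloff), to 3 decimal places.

P(poor earnings report | price drop, sector-wide selloff) ≈ 0.130

Under noisy-OR, P(price drop | causes) = 1 − (1−0.045)·∏(1−qᵢ) over the active causes.
P(price drop | sector-wide selloff) = 0.50913×0.91 + 0.770273×0.09 = 0.463308 + 0.069325 = 0.532633
Of this, 0.069325 comes from 0.770273×0.09 (the poor earnings report=true cases).
P(poor earnings report | price drop, sector-wide selloff) = 0.069325 / 0.532633 ≈ 0.130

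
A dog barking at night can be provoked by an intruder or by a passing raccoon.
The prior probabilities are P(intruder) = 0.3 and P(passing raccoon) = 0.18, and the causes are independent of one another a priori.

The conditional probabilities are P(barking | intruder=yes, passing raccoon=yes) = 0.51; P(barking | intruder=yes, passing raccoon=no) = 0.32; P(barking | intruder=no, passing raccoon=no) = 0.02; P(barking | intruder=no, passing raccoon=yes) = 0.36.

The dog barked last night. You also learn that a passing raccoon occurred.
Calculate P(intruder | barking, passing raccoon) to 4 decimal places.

Numerator (weight on configurations with intruder): 0.51*0.3 = 0.153000
The normalizing constant is 0.36*0.7 + 0.51*0.3 = 0.405000
Posterior = 0.153000 / 0.405000 ≈ 0.3778

P(intruder | barking, passing raccoon) ≈ 0.3778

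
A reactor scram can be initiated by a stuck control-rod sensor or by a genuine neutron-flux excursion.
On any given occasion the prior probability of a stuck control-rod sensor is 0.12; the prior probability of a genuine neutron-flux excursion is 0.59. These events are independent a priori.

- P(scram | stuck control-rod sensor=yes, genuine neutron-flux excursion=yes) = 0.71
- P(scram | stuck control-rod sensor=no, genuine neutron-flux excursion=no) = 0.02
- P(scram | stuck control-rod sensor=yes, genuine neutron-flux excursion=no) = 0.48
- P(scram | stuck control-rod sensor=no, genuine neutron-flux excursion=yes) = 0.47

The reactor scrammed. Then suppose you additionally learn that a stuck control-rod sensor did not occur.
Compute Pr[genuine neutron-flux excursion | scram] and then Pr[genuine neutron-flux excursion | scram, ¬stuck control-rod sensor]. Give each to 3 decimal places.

By total probability over the 4 (stuck control-rod sensor, genuine neutron-flux excursion) configurations:
  P(scram) = 0.02*0.88*0.41 + 0.47*0.88*0.59 + 0.48*0.12*0.41 + 0.71*0.12*0.59
        = 0.007216 + 0.244024 + 0.023616 + 0.050268 = 0.325124
Keeping only the genuine neutron-flux excursion-present terms gives 0.294292, so
  P(genuine neutron-flux excursion | scram) = 0.294292 / 0.325124 ≈ 0.905

Now condition on the additional information:
By total probability over both values of genuine neutron-flux excursion:
  P(scram | ¬stuck control-rod sensor) = 0.02*0.41 + 0.47*0.59
        = 0.008200 + 0.277300 = 0.285500
Keeping only the genuine neutron-flux excursion-present terms gives 0.277300, so
  P(genuine neutron-flux excursion | scram, ¬stuck control-rod sensor) = 0.277300 / 0.285500 ≈ 0.971
Ruling out stuck control-rod sensor raises the posterior on genuine neutron-flux excursion — the flip side of explaining away.

Pr[genuine neutron-flux excursion | scram] ≈ 0.905; Pr[genuine neutron-flux excursion | scram, ¬stuck control-rod sensor] ≈ 0.971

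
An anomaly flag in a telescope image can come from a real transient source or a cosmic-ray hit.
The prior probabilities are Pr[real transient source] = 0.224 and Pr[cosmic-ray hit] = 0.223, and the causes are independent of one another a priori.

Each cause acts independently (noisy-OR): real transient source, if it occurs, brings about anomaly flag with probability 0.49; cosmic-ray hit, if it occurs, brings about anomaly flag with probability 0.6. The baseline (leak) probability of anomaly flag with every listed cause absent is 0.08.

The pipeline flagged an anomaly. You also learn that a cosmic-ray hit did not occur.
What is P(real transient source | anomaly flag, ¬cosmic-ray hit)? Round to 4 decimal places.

P(real transient source | anomaly flag, ¬cosmic-ray hit) ≈ 0.6570

Under noisy-OR, P(anomaly flag | causes) = 1 − (1−0.08)·∏(1−qᵢ) over the active causes.
Enumerate both values of real transient source and weight by the priors:
  P(anomaly flag | ¬cosmic-ray hit) = 0.08×0.776 + 0.5308×0.224
        = 0.062080 + 0.118899 = 0.180979
The terms with real transient source present sum to 0.118899, so
  P(real transient source | anomaly flag, ¬cosmic-ray hit) = 0.118899 / 0.180979 ≈ 0.6570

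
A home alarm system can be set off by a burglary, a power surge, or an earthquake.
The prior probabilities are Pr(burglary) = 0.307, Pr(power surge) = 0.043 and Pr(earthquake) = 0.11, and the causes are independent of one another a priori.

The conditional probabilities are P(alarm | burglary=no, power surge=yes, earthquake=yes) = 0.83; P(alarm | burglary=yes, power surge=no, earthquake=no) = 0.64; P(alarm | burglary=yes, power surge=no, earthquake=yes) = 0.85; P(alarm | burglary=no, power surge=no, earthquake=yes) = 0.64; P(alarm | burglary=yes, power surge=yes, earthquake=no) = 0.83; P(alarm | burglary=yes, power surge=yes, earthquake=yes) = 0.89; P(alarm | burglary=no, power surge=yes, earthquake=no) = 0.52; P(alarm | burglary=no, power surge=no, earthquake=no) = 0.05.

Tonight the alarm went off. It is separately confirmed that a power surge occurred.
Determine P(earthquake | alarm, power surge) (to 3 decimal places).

For the numerator, keep only earthquake=true terms: 0.063271 + 0.030055 = 0.093326
Normalizer over all consistent configurations: 0.52×0.693×0.89 + 0.83×0.693×0.11 + 0.83×0.307×0.89 + 0.89×0.307×0.11 = 0.640827
Posterior = 0.093326 / 0.640827 ≈ 0.146

P(earthquake | alarm, power surge) ≈ 0.146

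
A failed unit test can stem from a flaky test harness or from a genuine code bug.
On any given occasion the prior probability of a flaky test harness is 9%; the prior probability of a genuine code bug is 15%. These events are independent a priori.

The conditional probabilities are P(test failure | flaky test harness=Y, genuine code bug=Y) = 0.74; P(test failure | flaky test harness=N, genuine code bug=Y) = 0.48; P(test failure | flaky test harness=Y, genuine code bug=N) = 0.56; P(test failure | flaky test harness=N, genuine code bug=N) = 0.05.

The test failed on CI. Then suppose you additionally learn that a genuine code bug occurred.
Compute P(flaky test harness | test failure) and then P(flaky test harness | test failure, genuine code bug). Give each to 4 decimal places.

P(test failure) = 0.05*0.91*0.85 + 0.48*0.91*0.15 + 0.56*0.09*0.85 + 0.74*0.09*0.15 = 0.038675 + 0.065520 + 0.042840 + 0.009990 = 0.157025
The flaky test harness-present share is 0.042840 + 0.009990 = 0.052830.
P(flaky test harness | test failure) = 0.052830 / 0.157025 ≈ 0.3364

With the extra evidence:
Sum P(test failure|·) weighted by the priors over both values of flaky test harness:
  P(test failure | genuine code bug) = 0.48·0.91 + 0.74·0.09
        = 0.436800 + 0.066600 = 0.503400
The terms with flaky test harness present sum to 0.066600, so
  P(flaky test harness | test failure, genuine code bug) = 0.066600 / 0.503400 ≈ 0.1323
— genuine code bug explains away the evidence for flaky test harness.

P(flaky test harness | test failure) ≈ 0.3364; P(flaky test harness | test failure, genuine code bug) ≈ 0.1323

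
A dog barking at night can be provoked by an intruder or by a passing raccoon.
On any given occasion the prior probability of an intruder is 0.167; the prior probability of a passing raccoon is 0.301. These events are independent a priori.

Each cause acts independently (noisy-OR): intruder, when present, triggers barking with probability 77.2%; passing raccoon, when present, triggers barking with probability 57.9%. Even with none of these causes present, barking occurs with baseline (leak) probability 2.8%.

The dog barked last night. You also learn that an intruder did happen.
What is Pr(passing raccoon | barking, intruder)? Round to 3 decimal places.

Under noisy-OR, P(barking | causes) = 1 − (1−0.028)·∏(1−qᵢ) over the active causes.
Sum P(barking|·) weighted by the priors over both values of passing raccoon:
  P(barking | intruder) = 0.778384*0.699 + 0.9067*0.301
        = 0.544090 + 0.272917 = 0.817007
Configurations with passing raccoon contribute 0.272917, so
  P(passing raccoon | barking, intruder) = 0.272917 / 0.817007 ≈ 0.334

Pr(passing raccoon | barking, intruder) ≈ 0.334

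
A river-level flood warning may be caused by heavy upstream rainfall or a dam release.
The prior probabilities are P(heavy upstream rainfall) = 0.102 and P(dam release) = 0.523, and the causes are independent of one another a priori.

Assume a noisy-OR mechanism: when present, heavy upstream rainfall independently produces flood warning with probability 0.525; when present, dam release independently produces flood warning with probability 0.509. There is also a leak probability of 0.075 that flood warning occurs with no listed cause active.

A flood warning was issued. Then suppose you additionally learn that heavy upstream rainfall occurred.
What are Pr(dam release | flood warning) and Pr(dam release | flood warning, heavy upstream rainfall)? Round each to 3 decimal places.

Under noisy-OR, P(flood warning | causes) = 1 − (1−0.075)·∏(1−qᵢ) over the active causes.
For the numerator, keep only dam release=true terms: 0.256349 + 0.041838 = 0.298187
Normalizer over all consistent configurations: 0.075×0.898×0.477 + 0.545825×0.898×0.523 + 0.560625×0.102×0.477 + 0.784267×0.102×0.523 = 0.357590
P(dam release | flood warning) = 0.298187/0.357590 ≈ 0.834

With the extra evidence:
For the numerator, keep only dam release=true terms: 0.784267×0.523 = 0.410172
Denominator P(flood warning | heavy upstream rainfall): 0.560625×0.477 + 0.784267×0.523 = 0.677590
Posterior = 0.410172 / 0.677590 ≈ 0.605
This is intercausal reasoning (explaining away): once heavy upstream rainfall accounts for the flood warning, dam release becomes less likely.

Pr(dam release | flood warning) ≈ 0.834; Pr(dam release | flood warning, heavy upstream rainfall) ≈ 0.605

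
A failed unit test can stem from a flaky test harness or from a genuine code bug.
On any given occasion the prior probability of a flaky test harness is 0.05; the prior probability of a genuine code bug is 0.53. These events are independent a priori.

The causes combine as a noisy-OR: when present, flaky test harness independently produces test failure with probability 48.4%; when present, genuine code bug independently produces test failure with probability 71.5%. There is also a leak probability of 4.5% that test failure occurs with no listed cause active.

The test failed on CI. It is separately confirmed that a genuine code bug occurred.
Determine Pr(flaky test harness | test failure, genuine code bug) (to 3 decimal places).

Under noisy-OR, P(test failure | causes) = 1 − (1−0.045)·∏(1−qᵢ) over the active causes.
P(test failure | genuine code bug) = 0.727825×0.95 + 0.859558×0.05 = 0.691434 + 0.042978 = 0.734412
Of this, 0.042978 comes from 0.859558×0.05 (the flaky test harness=true cases).
P(flaky test harness | test failure, genuine code bug) = 0.042978 / 0.734412 ≈ 0.059

Pr(flaky test harness | test failure, genuine code bug) ≈ 0.059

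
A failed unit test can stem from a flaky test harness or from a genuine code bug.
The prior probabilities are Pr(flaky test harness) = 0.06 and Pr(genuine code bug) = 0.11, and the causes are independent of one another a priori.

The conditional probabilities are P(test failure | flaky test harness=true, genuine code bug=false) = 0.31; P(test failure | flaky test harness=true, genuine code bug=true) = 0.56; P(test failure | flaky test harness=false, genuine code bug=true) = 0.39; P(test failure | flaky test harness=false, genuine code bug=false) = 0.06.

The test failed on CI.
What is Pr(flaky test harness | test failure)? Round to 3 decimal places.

Pr(flaky test harness | test failure) ≈ 0.183

Sum P(test failure|·) weighted by the priors over the 4 (flaky test harness, genuine code bug) configurations:
  P(test failure) = 0.06·0.94·0.89 + 0.39·0.94·0.11 + 0.31·0.06·0.89 + 0.56·0.06·0.11
        = 0.050196 + 0.040326 + 0.016554 + 0.003696 = 0.110772
Configurations with flaky test harness contribute 0.020250, so
  P(flaky test harness | test failure) = 0.020250 / 0.110772 ≈ 0.183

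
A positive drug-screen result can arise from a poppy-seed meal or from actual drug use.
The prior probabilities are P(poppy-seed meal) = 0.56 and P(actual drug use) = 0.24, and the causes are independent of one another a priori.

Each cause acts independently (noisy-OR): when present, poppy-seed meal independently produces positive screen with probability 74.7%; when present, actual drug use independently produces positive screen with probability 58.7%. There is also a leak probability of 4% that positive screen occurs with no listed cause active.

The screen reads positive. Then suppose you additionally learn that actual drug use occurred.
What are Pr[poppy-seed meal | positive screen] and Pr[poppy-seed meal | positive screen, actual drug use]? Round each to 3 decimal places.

Pr[poppy-seed meal | positive screen] ≈ 0.852; Pr[poppy-seed meal | positive screen, actual drug use] ≈ 0.655

Under noisy-OR, P(positive screen | causes) = 1 − (1−0.04)·∏(1−qᵢ) over the active causes.
Sum P(positive screen|·) weighted by the priors over the 4 (poppy-seed meal, actual drug use) configurations:
  P(positive screen) = 0.04×0.44×0.76 + 0.60352×0.44×0.24 + 0.75712×0.56×0.76 + 0.899691×0.56×0.24
        = 0.013376 + 0.063732 + 0.322230 + 0.120918 = 0.520256
Configurations with poppy-seed meal contribute 0.443148, so
  P(poppy-seed meal | positive screen) = 0.443148 / 0.520256 ≈ 0.852

With the extra evidence:
Enumerate both values of poppy-seed meal and weight by the priors:
  P(positive screen | actual drug use) = 0.60352*0.44 + 0.899691*0.56
        = 0.265549 + 0.503827 = 0.769376
Keeping only the poppy-seed meal-present terms gives 0.503827, so
  P(poppy-seed meal | positive screen, actual drug use) = 0.503827 / 0.769376 ≈ 0.655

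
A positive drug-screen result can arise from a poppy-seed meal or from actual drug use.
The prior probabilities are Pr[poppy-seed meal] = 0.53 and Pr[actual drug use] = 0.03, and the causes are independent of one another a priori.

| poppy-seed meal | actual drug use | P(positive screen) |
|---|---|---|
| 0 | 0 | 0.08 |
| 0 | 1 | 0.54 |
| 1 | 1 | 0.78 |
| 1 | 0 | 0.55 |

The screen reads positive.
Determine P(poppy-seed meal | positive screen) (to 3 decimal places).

P(poppy-seed meal | positive screen) ≈ 0.870

Weight on poppy-seed meal=true, given the evidence: 0.282755 + 0.012402 = 0.295157
Normalizer over all consistent configurations: 0.08·0.47·0.97 + 0.54·0.47·0.03 + 0.55·0.53·0.97 + 0.78·0.53·0.03 = 0.339243
P(poppy-seed meal | positive screen) = 0.295157/0.339243 ≈ 0.870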